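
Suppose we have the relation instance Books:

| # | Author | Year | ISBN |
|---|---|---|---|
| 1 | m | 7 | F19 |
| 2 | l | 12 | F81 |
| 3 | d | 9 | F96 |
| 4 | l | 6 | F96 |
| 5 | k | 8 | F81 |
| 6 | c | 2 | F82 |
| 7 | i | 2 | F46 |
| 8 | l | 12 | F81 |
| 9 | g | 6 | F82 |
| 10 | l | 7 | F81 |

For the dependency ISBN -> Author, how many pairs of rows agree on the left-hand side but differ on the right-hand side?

ISBN=F81: violating pairs (2,5), (5,8), (5,10) — 3 pairs.
ISBN=F96: violating pairs (3,4) — 1 pair.
ISBN=F82: violating pairs (6,9) — 1 pair.

5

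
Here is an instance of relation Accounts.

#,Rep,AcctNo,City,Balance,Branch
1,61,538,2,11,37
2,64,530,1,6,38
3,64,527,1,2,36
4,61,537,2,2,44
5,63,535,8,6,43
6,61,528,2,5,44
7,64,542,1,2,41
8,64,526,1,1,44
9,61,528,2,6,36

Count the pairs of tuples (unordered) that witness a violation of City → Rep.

0

City=2: all 4 rows agree on Rep — 0 pairs.
City=1: all 4 rows agree on Rep — 0 pairs.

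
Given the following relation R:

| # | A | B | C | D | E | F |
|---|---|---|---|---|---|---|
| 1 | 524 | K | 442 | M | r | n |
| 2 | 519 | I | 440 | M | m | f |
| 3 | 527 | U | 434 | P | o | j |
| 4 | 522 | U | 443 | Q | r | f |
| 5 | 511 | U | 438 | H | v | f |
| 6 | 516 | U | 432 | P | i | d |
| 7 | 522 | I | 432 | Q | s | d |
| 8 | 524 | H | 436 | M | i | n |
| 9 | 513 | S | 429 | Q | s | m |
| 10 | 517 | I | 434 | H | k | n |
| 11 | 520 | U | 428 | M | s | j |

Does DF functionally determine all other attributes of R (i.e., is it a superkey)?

Rows 1 and 8 have the same DF value (D=M, F=n) but are distinct tuples, so DF does not determine every attribute — not a superkey.

No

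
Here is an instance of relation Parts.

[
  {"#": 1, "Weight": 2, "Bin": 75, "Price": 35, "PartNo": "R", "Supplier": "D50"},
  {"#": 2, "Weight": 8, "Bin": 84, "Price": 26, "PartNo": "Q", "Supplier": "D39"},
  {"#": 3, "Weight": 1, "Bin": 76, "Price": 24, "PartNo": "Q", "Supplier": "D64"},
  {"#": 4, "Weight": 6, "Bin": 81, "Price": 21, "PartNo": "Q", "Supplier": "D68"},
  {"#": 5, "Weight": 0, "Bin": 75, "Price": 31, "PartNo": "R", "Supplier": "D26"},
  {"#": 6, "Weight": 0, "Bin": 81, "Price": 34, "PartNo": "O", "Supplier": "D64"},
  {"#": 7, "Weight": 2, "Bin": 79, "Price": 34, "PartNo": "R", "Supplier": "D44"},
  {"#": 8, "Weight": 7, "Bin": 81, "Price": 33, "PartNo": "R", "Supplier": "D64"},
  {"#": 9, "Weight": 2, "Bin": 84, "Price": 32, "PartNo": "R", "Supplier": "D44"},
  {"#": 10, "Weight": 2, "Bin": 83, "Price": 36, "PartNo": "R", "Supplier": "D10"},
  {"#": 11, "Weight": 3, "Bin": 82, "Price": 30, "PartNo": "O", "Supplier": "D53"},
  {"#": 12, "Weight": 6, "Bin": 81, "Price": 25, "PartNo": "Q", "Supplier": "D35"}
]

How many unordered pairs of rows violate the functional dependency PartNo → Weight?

PartNo=R: violating pairs (1,5), (1,8), (5,7), (5,8), (5,9), (5,10), (7,8), (8,9), (8,10) — 9 pairs.
PartNo=Q: violating pairs (2,3), (2,4), (2,12), (3,4), (3,12) — 5 pairs.
PartNo=O: violating pairs (6,11) — 1 pair.

15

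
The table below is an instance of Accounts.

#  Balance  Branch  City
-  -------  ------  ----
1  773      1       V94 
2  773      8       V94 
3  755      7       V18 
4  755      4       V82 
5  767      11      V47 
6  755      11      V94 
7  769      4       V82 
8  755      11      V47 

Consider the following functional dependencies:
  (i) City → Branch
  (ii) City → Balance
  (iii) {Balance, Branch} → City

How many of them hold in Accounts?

0

(i) City → Branch: City=V94: rows 1, 2, 6 → Branch takes values {1, 8, 11} — violation — fails.
(ii) City → Balance: City=V94: rows 1, 2, 6 → Balance takes values {773, 755} — violation; City=V82: rows 4, 7 → Balance takes values {755, 769} — violation; City=V47: rows 5, 8 → Balance takes values {767, 755} — violation — fails.
(iii) {Balance, Branch} → City: (Balance=755, Branch=11): rows 6, 8 → City takes values {V94, V47} — violation — fails.
None of the 3 dependencies hold.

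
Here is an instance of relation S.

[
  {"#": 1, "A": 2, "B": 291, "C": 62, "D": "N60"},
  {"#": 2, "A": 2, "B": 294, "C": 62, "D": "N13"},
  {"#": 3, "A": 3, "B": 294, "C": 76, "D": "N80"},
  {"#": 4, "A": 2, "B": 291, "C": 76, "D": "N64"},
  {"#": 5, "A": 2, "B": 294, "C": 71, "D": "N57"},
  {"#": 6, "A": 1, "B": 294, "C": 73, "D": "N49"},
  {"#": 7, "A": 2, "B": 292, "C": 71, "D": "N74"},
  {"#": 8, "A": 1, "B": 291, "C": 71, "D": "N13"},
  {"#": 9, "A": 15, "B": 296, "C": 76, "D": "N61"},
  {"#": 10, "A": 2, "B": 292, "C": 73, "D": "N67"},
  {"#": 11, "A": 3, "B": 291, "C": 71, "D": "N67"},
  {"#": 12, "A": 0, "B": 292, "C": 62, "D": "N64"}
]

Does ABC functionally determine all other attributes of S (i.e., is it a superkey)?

Yes

All 12 rows have distinct ABC values, so ABC → (all attributes) holds and ABC is a superkey.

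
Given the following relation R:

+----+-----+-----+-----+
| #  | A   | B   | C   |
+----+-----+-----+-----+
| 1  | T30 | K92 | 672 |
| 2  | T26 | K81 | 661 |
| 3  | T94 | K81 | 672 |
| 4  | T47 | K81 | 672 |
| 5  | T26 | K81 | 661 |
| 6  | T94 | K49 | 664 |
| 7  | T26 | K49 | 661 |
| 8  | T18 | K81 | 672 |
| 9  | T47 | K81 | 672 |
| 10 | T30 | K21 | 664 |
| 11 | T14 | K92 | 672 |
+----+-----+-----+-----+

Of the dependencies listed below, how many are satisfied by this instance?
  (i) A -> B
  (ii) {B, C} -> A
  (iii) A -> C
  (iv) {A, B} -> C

1

(i) A -> B: A=T30: rows 1, 10 → B takes values {K92, K21} — violation; A=T26: rows 2, 5, 7 → B takes values {K81, K49} — violation; A=T94: rows 3, 6 → B takes values {K81, K49} — violation — fails.
(ii) {B, C} -> A: (B=K92, C=672): rows 1, 11 → A takes values {T30, T14} — violation; (B=K81, C=672): rows 3, 4, 8, 9 → A takes values {T94, T47, T18} — violation — fails.
(iii) A -> C: A=T30: rows 1, 10 → C takes values {672, 664} — violation; A=T94: rows 3, 6 → C takes values {672, 664} — violation — fails.
(iv) {A, B} -> C: every LHS value maps to a single RHS value — holds.
1 of the 4 dependencies holds.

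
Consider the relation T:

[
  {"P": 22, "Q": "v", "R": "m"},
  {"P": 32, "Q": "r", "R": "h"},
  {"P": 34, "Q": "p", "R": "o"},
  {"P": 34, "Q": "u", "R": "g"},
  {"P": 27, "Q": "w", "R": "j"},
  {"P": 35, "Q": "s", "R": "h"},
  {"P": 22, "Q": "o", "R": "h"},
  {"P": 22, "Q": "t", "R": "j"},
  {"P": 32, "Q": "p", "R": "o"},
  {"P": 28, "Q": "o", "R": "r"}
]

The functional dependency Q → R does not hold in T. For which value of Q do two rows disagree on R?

Q=v: 1 row → R = m ✓
Q=r: 1 row → R = h ✓
Q=p: 2 rows → R = o, o ✓
Q=u: 1 row → R = g ✓
Q=w: 1 row → R = j ✓
Q=s: 1 row → R = h ✓
Q=o: 2 rows → R takes values {h, r} — violation
Q=t: 1 row → R = j ✓
The only Q value with inconsistent R is Q=o.

o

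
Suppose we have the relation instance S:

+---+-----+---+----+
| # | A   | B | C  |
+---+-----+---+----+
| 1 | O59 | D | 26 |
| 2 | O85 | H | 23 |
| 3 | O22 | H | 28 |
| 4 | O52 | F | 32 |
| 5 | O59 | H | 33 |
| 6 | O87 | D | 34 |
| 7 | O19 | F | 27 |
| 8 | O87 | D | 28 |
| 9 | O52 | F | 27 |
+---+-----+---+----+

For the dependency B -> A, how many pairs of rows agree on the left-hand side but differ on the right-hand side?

B=D: violating pairs (1,6), (1,8) — 2 pairs.
B=H: violating pairs (2,3), (2,5), (3,5) — 3 pairs.
B=F: violating pairs (4,7), (7,9) — 2 pairs.

7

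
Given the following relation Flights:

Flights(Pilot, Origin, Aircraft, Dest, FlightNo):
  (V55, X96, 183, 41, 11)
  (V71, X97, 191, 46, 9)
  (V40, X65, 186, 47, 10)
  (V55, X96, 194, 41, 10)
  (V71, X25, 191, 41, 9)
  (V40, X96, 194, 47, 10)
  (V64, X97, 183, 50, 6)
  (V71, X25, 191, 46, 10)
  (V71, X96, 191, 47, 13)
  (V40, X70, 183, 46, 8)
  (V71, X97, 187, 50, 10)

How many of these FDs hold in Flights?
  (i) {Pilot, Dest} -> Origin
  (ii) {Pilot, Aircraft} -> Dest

0

(i) {Pilot, Dest} -> Origin: (Pilot=V71, Dest=46): 2 rows → Origin takes values {X97, X25} — violation; (Pilot=V40, Dest=47): 2 rows → Origin takes values {X65, X96} — violation — fails.
(ii) {Pilot, Aircraft} -> Dest: (Pilot=V71, Aircraft=191): 4 rows → Dest takes values {46, 41, 47} — violation — fails.
None of the 2 dependencies hold.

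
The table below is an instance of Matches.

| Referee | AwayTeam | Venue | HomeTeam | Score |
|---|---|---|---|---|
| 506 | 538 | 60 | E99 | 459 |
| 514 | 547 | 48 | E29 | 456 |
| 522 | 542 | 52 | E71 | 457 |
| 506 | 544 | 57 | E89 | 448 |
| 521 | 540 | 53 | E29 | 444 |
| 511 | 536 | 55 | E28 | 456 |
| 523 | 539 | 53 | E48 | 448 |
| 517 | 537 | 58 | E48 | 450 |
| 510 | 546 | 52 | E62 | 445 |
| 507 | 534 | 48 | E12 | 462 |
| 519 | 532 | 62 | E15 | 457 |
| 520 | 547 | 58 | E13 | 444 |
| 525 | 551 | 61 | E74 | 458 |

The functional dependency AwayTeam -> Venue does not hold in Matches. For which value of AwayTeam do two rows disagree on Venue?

547

AwayTeam=538: 1 row → Venue = 60 ✓
AwayTeam=547: 2 rows → Venue takes values {48, 58} — violation
AwayTeam=542: 1 row → Venue = 52 ✓
AwayTeam=544: 1 row → Venue = 57 ✓
AwayTeam=540: 1 row → Venue = 53 ✓
AwayTeam=536: 1 row → Venue = 55 ✓
AwayTeam=539: 1 row → Venue = 53 ✓
AwayTeam=537: 1 row → Venue = 58 ✓
AwayTeam=546: 1 row → Venue = 52 ✓
AwayTeam=534: 1 row → Venue = 48 ✓
AwayTeam=532: 1 row → Venue = 62 ✓
AwayTeam=551: 1 row → Venue = 61 ✓
The only AwayTeam value with inconsistent Venue is AwayTeam=547.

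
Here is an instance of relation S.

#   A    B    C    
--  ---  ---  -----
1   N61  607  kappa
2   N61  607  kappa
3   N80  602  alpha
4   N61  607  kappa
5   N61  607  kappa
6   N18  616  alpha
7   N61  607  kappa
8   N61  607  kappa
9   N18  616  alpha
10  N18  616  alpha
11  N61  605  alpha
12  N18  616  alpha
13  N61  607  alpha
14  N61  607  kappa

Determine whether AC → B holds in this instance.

(A=N61, C=kappa): rows 1, 2, 4, 5, 7, 8, 14 → B = 607, 607, 607, 607, 607, 607, 607 ✓
(A=N80, C=alpha): row 3 → B = 602 ✓
(A=N18, C=alpha): rows 6, 9, 10, 12 → B = 616, 616, 616, 616 ✓
(A=N61, C=alpha): rows 11, 13 → B takes values {605, 607} — violation
Two rows agree on AC but differ on B, so AC → B does not hold.

No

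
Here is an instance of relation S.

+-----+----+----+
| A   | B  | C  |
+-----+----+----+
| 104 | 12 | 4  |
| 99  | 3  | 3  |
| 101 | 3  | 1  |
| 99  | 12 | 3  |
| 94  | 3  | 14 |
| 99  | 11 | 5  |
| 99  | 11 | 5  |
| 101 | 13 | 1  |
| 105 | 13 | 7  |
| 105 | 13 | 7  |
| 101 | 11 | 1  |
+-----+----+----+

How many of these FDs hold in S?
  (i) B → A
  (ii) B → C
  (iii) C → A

(i) B → A: B=12: 2 rows → A takes values {104, 99} — violation; B=3: 3 rows → A takes values {99, 101, 94} — violation; B=11: 3 rows → A takes values {99, 101} — violation; B=13: 3 rows → A takes values {101, 105} — violation — fails.
(ii) B → C: B=12: 2 rows → C takes values {4, 3} — violation; B=3: 3 rows → C takes values {3, 1, 14} — violation; B=11: 3 rows → C takes values {5, 1} — violation; B=13: 3 rows → C takes values {1, 7} — violation — fails.
(iii) C → A: every LHS value maps to a single RHS value — holds.
1 of the 3 dependencies holds.

1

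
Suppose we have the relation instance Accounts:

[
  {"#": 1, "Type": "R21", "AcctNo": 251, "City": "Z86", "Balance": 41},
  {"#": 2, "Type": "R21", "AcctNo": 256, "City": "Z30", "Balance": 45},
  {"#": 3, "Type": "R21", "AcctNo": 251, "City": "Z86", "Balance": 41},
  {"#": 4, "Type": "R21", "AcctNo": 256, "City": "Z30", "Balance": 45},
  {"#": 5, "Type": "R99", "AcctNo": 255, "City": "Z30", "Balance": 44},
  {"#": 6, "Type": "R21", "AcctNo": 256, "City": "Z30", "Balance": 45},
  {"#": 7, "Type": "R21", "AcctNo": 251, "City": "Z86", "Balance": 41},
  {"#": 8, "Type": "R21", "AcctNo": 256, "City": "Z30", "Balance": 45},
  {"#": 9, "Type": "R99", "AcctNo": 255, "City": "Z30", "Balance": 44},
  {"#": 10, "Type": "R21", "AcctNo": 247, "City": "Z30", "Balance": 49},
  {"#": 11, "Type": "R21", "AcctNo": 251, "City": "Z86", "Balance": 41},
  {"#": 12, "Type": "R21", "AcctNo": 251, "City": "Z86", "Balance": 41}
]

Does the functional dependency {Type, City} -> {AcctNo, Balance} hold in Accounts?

(Type=R21, City=Z86): rows 1, 3, 7, 11, 12 → {AcctNo,Balance} = (251, 41), (251, 41), (251, 41), (251, 41), (251, 41) ✓
(Type=R21, City=Z30): rows 2, 4, 6, 8, 10 → {AcctNo,Balance} takes values {(256, 45), (247, 49)} — violation
(Type=R99, City=Z30): rows 5, 9 → {AcctNo,Balance} = (255, 44), (255, 44) ✓
Two rows agree on {Type, City} but differ on {AcctNo, Balance}, so {Type, City} -> {AcctNo, Balance} does not hold.

No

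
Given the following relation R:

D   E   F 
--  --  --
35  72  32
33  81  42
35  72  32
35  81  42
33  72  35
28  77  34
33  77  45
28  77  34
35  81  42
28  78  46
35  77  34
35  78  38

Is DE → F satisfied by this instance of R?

(D=35, E=72): 2 rows → F = 32, 32 ✓
(D=33, E=81): 1 row → F = 42 ✓
(D=35, E=81): 2 rows → F = 42, 42 ✓
(D=33, E=72): 1 row → F = 35 ✓
(D=28, E=77): 2 rows → F = 34, 34 ✓
(D=33, E=77): 1 row → F = 45 ✓
(D=28, E=78): 1 row → F = 46 ✓
(D=35, E=77): 1 row → F = 34 ✓
(D=35, E=78): 1 row → F = 38 ✓
Every DE value is associated with a single F value, so DE → F holds.

Yes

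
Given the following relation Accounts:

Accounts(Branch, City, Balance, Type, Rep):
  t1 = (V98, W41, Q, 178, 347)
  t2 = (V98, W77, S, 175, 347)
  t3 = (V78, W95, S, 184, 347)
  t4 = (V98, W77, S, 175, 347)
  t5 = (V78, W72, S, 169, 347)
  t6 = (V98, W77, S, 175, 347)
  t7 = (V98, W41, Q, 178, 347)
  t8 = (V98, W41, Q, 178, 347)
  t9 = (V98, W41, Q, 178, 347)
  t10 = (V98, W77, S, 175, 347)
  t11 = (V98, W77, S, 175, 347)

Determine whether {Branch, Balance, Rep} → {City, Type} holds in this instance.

(Branch=V98, Balance=Q, Rep=347): rows 1, 7, 8, 9 → {City,Type} = (W41, 178), (W41, 178), (W41, 178), (W41, 178) ✓
(Branch=V98, Balance=S, Rep=347): rows 2, 4, 6, 10, 11 → {City,Type} = (W77, 175), (W77, 175), (W77, 175), (W77, 175), (W77, 175) ✓
(Branch=V78, Balance=S, Rep=347): rows 3, 5 → {City,Type} takes values {(W95, 184), (W72, 169)} — violation
Two rows agree on {Branch, Balance, Rep} but differ on {City, Type}, so {Branch, Balance, Rep} → {City, Type} does not hold.

No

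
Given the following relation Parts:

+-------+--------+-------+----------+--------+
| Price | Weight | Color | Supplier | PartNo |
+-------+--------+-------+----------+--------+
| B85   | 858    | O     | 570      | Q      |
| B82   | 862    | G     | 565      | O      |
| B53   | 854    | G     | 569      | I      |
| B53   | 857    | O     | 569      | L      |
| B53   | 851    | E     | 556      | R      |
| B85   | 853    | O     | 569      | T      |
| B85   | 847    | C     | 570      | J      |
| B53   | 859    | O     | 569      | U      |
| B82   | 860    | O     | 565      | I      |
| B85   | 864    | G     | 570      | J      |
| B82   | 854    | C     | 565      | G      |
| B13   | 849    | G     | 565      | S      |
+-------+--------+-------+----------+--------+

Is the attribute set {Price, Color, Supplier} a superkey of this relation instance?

No

Two distinct rows share (Price=B53, Color=O, Supplier=569), so {Price, Color, Supplier} does not determine every attribute — not a superkey.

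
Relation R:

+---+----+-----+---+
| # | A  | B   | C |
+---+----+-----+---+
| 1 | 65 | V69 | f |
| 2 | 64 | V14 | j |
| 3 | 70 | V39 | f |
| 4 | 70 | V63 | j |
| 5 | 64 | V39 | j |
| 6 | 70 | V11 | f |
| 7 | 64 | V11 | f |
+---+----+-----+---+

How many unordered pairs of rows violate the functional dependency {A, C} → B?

2

(A=64, C=j): violating pairs (2,5) — 1 pair.
(A=70, C=f): violating pairs (3,6) — 1 pair.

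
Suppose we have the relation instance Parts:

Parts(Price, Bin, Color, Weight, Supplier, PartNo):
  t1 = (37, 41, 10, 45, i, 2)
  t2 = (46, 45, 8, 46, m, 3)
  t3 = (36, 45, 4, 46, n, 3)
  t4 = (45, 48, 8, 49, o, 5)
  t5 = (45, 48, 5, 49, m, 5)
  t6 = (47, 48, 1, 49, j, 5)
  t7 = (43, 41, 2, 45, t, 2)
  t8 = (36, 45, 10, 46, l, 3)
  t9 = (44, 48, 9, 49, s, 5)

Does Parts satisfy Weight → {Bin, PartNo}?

Weight=45: rows 1, 7 → {Bin,PartNo} = (41, 2), (41, 2) ✓
Weight=46: rows 2, 3, 8 → {Bin,PartNo} = (45, 3), (45, 3), (45, 3) ✓
Weight=49: rows 4, 5, 6, 9 → {Bin,PartNo} = (48, 5), (48, 5), (48, 5), (48, 5) ✓
Every Weight value is associated with a single {Bin, PartNo} value, so Weight → {Bin, PartNo} holds.

Yes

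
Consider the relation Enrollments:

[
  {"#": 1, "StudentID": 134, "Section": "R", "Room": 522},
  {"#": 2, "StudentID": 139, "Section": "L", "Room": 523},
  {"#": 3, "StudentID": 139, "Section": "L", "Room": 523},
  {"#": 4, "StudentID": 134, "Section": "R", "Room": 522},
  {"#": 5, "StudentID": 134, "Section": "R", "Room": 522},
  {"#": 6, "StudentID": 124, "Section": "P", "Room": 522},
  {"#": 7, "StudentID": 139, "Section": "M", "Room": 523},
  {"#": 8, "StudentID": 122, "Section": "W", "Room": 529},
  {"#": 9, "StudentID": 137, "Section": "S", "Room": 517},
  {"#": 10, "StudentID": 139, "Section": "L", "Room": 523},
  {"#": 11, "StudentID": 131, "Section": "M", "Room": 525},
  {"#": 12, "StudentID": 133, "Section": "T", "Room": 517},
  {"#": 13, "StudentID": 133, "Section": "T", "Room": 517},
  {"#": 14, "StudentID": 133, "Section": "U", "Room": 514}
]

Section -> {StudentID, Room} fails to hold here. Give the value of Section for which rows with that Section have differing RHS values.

M

Section=R: rows 1, 4, 5 → {StudentID,Room} = (134, 522), (134, 522), (134, 522) ✓
Section=L: rows 2, 3, 10 → {StudentID,Room} = (139, 523), (139, 523), (139, 523) ✓
Section=P: row 6 → {StudentID,Room} = (124, 522) ✓
Section=M: rows 7, 11 → {StudentID,Room} takes values {(139, 523), (131, 525)} — violation
Section=W: row 8 → {StudentID,Room} = (122, 529) ✓
Section=S: row 9 → {StudentID,Room} = (137, 517) ✓
Section=T: rows 12, 13 → {StudentID,Room} = (133, 517), (133, 517) ✓
Section=U: row 14 → {StudentID,Room} = (133, 514) ✓
The only Section value with inconsistent RHS is Section=M.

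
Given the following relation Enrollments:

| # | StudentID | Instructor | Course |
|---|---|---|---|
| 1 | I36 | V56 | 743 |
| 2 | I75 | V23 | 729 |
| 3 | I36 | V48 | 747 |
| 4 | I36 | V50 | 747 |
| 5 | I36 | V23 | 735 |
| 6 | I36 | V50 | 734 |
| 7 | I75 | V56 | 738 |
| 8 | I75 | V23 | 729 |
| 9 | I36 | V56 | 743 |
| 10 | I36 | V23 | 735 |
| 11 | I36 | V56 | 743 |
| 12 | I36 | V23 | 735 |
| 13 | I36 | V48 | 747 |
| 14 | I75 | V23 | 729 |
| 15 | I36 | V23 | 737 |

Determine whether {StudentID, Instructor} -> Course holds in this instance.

No

(StudentID=I36, Instructor=V56): rows 1, 9, 11 → Course = 743, 743, 743 ✓
(StudentID=I75, Instructor=V23): rows 2, 8, 14 → Course = 729, 729, 729 ✓
(StudentID=I36, Instructor=V48): rows 3, 13 → Course = 747, 747 ✓
(StudentID=I36, Instructor=V50): rows 4, 6 → Course takes values {747, 734} — violation
(StudentID=I36, Instructor=V23): rows 5, 10, 12, 15 → Course takes values {735, 737} — violation
(StudentID=I75, Instructor=V56): row 7 → Course = 738 ✓
Two rows agree on {StudentID, Instructor} but differ on Course, so {StudentID, Instructor} -> Course does not hold.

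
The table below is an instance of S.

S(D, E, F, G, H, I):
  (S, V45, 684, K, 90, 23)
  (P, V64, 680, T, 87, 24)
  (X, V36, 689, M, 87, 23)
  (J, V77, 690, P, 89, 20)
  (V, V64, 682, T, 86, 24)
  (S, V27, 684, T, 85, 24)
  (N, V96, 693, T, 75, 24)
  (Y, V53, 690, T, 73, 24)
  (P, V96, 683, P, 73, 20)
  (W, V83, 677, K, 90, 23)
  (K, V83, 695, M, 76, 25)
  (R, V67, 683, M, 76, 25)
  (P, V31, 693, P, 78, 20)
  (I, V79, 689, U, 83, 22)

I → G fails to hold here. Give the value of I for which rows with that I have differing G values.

23

I=23: 3 rows → G takes values {K, M} — violation
I=24: 5 rows → G = T, T, T, T, T ✓
I=20: 3 rows → G = P, P, P ✓
I=25: 2 rows → G = M, M ✓
I=22: 1 row → G = U ✓
The only I value with inconsistent G is I=23.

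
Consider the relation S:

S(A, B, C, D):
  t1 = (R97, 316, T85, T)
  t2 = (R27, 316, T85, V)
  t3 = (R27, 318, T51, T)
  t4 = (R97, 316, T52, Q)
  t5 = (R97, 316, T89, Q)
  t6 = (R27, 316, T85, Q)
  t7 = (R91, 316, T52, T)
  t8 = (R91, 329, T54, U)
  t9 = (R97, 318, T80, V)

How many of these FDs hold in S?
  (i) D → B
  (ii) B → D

(i) D → B: D=T: rows 1, 3, 7 → B takes values {316, 318} — violation; D=V: rows 2, 9 → B takes values {316, 318} — violation — fails.
(ii) B → D: B=316: rows 1, 2, 4, 5, 6, 7 → D takes values {T, V, Q} — violation; B=318: rows 3, 9 → D takes values {T, V} — violation — fails.
None of the 2 dependencies hold.

0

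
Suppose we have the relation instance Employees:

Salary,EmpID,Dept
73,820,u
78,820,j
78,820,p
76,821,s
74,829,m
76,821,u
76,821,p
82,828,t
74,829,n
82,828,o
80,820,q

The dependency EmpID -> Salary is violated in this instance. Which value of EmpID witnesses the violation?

EmpID=820: 4 rows → Salary takes values {73, 78, 80} — violation
EmpID=821: 3 rows → Salary = 76, 76, 76 ✓
EmpID=829: 2 rows → Salary = 74, 74 ✓
EmpID=828: 2 rows → Salary = 82, 82 ✓
The only EmpID value with inconsistent Salary is EmpID=820.

820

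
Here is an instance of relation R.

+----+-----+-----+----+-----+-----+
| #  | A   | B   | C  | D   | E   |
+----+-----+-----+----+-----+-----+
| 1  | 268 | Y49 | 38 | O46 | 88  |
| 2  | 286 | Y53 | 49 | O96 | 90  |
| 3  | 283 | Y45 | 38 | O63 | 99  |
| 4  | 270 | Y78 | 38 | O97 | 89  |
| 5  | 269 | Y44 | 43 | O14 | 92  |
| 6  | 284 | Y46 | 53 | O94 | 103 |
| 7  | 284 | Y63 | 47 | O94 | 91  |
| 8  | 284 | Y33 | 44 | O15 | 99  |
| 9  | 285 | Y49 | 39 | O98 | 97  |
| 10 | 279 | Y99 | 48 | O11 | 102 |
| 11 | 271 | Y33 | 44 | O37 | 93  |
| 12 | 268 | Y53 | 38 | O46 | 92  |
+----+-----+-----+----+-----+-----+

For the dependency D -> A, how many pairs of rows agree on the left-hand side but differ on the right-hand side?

0

D=O46: all 2 rows agree on A — 0 pairs.
D=O94: all 2 rows agree on A — 0 pairs.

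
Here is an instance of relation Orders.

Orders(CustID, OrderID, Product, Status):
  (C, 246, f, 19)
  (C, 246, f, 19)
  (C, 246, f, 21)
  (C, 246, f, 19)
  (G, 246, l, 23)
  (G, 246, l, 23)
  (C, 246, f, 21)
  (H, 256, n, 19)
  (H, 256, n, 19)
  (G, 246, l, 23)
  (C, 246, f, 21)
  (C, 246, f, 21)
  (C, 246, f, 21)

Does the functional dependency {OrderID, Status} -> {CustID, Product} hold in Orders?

(OrderID=246, Status=19): 3 rows → {CustID,Product} = (C, f), (C, f), (C, f) ✓
(OrderID=246, Status=21): 5 rows → {CustID,Product} = (C, f), (C, f), (C, f), (C, f), (C, f) ✓
(OrderID=246, Status=23): 3 rows → {CustID,Product} = (G, l), (G, l), (G, l) ✓
(OrderID=256, Status=19): 2 rows → {CustID,Product} = (H, n), (H, n) ✓
Every {OrderID, Status} value is associated with a single {CustID, Product} value, so {OrderID, Status} -> {CustID, Product} holds.

Yes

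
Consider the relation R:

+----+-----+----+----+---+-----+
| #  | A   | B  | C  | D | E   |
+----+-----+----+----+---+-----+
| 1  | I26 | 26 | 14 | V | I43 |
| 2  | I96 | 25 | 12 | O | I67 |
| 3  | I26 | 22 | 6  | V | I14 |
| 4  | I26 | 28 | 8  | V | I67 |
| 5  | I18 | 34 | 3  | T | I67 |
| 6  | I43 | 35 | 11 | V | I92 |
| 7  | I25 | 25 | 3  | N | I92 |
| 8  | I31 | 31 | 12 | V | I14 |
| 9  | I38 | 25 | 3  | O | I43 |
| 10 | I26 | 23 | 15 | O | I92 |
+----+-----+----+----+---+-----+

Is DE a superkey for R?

Rows 3 and 8 have the same DE value (D=V, E=I14) but are distinct tuples, so DE does not determine every attribute — not a superkey.

No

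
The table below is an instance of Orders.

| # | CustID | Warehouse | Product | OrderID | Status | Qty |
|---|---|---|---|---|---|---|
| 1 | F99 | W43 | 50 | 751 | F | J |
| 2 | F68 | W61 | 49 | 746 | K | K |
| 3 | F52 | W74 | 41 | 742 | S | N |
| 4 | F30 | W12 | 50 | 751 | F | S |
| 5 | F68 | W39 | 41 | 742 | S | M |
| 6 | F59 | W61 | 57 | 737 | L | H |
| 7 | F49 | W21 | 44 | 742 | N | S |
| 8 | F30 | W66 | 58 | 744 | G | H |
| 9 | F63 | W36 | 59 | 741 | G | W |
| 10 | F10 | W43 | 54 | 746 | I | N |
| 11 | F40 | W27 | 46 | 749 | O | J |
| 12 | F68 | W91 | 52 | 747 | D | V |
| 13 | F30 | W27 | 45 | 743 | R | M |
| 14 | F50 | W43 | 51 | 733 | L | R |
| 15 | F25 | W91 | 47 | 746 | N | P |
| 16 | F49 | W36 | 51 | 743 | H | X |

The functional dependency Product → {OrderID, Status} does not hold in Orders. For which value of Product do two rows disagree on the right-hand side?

51

Product=50: rows 1, 4 → {OrderID,Status} = (751, F), (751, F) ✓
Product=49: row 2 → {OrderID,Status} = (746, K) ✓
Product=41: rows 3, 5 → {OrderID,Status} = (742, S), (742, S) ✓
Product=57: row 6 → {OrderID,Status} = (737, L) ✓
Product=44: row 7 → {OrderID,Status} = (742, N) ✓
Product=58: row 8 → {OrderID,Status} = (744, G) ✓
Product=59: row 9 → {OrderID,Status} = (741, G) ✓
Product=54: row 10 → {OrderID,Status} = (746, I) ✓
Product=46: row 11 → {OrderID,Status} = (749, O) ✓
Product=52: row 12 → {OrderID,Status} = (747, D) ✓
Product=45: row 13 → {OrderID,Status} = (743, R) ✓
Product=51: rows 14, 16 → {OrderID,Status} takes values {(733, L), (743, H)} — violation
Product=47: row 15 → {OrderID,Status} = (746, N) ✓
The only Product value with inconsistent RHS is Product=51.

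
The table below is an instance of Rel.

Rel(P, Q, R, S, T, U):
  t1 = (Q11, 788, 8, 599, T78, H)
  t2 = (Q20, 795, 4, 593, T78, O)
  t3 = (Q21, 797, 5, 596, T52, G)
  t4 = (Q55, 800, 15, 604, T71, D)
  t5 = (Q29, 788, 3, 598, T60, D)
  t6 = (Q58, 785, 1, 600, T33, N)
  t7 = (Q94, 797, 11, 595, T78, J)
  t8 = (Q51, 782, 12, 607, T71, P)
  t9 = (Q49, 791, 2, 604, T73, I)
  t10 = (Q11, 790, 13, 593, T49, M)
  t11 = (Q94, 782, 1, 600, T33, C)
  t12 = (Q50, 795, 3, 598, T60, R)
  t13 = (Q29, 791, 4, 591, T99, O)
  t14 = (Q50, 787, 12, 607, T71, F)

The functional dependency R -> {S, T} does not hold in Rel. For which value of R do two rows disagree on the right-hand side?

4

R=8: row 1 → {S,T} = (599, T78) ✓
R=4: rows 2, 13 → {S,T} takes values {(593, T78), (591, T99)} — violation
R=5: row 3 → {S,T} = (596, T52) ✓
R=15: row 4 → {S,T} = (604, T71) ✓
R=3: rows 5, 12 → {S,T} = (598, T60), (598, T60) ✓
R=1: rows 6, 11 → {S,T} = (600, T33), (600, T33) ✓
R=11: row 7 → {S,T} = (595, T78) ✓
R=12: rows 8, 14 → {S,T} = (607, T71), (607, T71) ✓
R=2: row 9 → {S,T} = (604, T73) ✓
R=13: row 10 → {S,T} = (593, T49) ✓
The only R value with inconsistent RHS is R=4.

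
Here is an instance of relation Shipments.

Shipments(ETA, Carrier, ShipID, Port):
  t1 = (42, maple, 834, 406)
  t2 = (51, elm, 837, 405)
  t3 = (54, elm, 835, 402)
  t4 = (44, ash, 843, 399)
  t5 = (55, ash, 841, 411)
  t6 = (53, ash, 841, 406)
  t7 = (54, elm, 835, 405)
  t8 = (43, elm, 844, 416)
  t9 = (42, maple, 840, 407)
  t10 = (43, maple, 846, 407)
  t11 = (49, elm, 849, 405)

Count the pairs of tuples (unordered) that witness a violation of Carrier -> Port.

Carrier=maple: violating pairs (1,9), (1,10) — 2 pairs.
Carrier=elm: violating pairs (2,3), (2,8), (3,7), (3,8), (3,11), (7,8), (8,11) — 7 pairs.
Carrier=ash: violating pairs (4,5), (4,6), (5,6) — 3 pairs.

12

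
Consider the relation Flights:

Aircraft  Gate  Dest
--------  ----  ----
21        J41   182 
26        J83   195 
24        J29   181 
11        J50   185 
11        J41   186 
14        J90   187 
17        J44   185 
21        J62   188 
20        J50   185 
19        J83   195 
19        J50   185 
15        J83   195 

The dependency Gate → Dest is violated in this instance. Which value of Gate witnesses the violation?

Gate=J41: 2 rows → Dest takes values {182, 186} — violation
Gate=J83: 3 rows → Dest = 195, 195, 195 ✓
Gate=J29: 1 row → Dest = 181 ✓
Gate=J50: 3 rows → Dest = 185, 185, 185 ✓
Gate=J90: 1 row → Dest = 187 ✓
Gate=J44: 1 row → Dest = 185 ✓
Gate=J62: 1 row → Dest = 188 ✓
The only Gate value with inconsistent Dest is Gate=J41.

J41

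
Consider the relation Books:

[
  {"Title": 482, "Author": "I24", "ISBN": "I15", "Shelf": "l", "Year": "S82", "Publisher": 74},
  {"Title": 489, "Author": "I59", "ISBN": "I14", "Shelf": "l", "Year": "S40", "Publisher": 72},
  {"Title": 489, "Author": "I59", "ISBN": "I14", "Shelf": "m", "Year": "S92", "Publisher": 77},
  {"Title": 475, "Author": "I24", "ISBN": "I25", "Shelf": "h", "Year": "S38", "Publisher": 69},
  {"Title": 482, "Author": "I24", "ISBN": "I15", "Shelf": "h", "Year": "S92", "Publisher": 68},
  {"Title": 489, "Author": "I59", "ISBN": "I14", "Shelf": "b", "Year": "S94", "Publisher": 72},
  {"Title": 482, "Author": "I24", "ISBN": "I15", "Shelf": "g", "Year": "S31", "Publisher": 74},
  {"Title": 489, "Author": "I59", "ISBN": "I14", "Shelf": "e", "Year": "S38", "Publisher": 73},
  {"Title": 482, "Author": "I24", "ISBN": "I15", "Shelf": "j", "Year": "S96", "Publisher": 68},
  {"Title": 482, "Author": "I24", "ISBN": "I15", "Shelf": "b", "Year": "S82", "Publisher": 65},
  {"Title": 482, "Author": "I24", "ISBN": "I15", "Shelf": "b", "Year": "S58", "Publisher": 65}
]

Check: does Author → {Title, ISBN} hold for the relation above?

Author=I24: 7 rows → {Title,ISBN} takes values {(482, I15), (475, I25)} — violation
Author=I59: 4 rows → {Title,ISBN} = (489, I14), (489, I14), (489, I14), (489, I14) ✓
Two rows agree on Author but differ on {Title, ISBN}, so Author → {Title, ISBN} does not hold.

No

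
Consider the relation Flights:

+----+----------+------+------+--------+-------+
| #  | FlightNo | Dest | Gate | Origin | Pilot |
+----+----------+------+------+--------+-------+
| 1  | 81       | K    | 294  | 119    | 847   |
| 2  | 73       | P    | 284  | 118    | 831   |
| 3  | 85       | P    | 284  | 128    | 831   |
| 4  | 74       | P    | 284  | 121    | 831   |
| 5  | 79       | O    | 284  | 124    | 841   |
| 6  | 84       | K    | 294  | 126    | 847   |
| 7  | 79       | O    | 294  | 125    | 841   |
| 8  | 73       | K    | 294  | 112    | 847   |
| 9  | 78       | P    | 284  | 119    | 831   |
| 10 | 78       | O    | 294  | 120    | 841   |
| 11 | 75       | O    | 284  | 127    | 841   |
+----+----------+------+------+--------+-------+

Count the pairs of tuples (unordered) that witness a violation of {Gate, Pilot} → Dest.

0

(Gate=294, Pilot=847): all 3 rows agree on Dest — 0 pairs.
(Gate=284, Pilot=831): all 4 rows agree on Dest — 0 pairs.
(Gate=284, Pilot=841): all 2 rows agree on Dest — 0 pairs.
(Gate=294, Pilot=841): all 2 rows agree on Dest — 0 pairs.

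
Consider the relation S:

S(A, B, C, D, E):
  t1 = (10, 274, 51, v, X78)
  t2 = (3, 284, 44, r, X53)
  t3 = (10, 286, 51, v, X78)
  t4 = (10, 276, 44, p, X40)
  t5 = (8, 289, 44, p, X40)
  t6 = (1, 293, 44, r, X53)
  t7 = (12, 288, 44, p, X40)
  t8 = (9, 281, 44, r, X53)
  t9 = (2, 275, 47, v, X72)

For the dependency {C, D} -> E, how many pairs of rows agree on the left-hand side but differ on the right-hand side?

(C=51, D=v): all 2 rows agree on E — 0 pairs.
(C=44, D=r): all 3 rows agree on E — 0 pairs.
(C=44, D=p): all 3 rows agree on E — 0 pairs.

0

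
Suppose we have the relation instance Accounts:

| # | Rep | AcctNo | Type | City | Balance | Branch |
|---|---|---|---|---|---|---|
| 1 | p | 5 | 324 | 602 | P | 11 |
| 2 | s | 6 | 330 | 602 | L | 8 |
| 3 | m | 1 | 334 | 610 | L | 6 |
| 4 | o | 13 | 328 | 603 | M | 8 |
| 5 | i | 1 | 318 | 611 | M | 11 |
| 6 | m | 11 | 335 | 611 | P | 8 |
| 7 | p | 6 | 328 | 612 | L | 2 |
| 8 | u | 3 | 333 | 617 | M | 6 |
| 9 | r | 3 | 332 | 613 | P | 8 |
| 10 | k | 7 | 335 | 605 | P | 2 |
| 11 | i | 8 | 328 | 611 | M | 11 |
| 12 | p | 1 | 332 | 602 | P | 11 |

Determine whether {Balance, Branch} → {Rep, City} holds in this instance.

No

(Balance=P, Branch=11): rows 1, 12 → {Rep,City} = (p, 602), (p, 602) ✓
(Balance=L, Branch=8): row 2 → {Rep,City} = (s, 602) ✓
(Balance=L, Branch=6): row 3 → {Rep,City} = (m, 610) ✓
(Balance=M, Branch=8): row 4 → {Rep,City} = (o, 603) ✓
(Balance=M, Branch=11): rows 5, 11 → {Rep,City} = (i, 611), (i, 611) ✓
(Balance=P, Branch=8): rows 6, 9 → {Rep,City} takes values {(m, 611), (r, 613)} — violation
(Balance=L, Branch=2): row 7 → {Rep,City} = (p, 612) ✓
(Balance=M, Branch=6): row 8 → {Rep,City} = (u, 617) ✓
(Balance=P, Branch=2): row 10 → {Rep,City} = (k, 605) ✓
Two rows agree on {Balance, Branch} but differ on {Rep, City}, so {Balance, Branch} → {Rep, City} does not hold.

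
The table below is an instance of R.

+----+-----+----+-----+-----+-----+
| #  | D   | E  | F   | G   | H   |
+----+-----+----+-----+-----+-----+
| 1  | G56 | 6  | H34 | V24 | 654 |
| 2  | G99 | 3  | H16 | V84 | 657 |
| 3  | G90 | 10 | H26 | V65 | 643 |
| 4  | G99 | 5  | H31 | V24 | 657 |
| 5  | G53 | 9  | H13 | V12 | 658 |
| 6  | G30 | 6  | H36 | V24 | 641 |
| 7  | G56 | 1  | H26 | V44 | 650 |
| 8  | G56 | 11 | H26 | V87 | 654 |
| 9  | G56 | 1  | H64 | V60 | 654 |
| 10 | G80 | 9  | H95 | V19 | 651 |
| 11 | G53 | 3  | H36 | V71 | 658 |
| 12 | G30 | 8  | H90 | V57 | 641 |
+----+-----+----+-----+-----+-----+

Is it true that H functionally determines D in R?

H=654: rows 1, 8, 9 → D = G56, G56, G56 ✓
H=657: rows 2, 4 → D = G99, G99 ✓
H=643: row 3 → D = G90 ✓
H=658: rows 5, 11 → D = G53, G53 ✓
H=641: rows 6, 12 → D = G30, G30 ✓
H=650: row 7 → D = G56 ✓
H=651: row 10 → D = G80 ✓
Every H value is associated with a single D value, so H -> D holds.

Yes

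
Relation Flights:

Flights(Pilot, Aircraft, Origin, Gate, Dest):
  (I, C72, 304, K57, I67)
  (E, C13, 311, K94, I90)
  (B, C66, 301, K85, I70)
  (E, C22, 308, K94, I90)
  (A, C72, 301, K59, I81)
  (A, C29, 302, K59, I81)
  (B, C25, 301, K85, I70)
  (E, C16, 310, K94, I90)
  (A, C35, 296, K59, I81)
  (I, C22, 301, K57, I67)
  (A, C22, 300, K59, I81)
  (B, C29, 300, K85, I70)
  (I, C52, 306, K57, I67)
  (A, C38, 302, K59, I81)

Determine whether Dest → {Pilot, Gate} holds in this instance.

Yes

Dest=I67: 3 rows → {Pilot,Gate} = (I, K57), (I, K57), (I, K57) ✓
Dest=I90: 3 rows → {Pilot,Gate} = (E, K94), (E, K94), (E, K94) ✓
Dest=I70: 3 rows → {Pilot,Gate} = (B, K85), (B, K85), (B, K85) ✓
Dest=I81: 5 rows → {Pilot,Gate} = (A, K59), (A, K59), (A, K59), (A, K59), (A, K59) ✓
Every Dest value is associated with a single {Pilot, Gate} value, so Dest → {Pilot, Gate} holds.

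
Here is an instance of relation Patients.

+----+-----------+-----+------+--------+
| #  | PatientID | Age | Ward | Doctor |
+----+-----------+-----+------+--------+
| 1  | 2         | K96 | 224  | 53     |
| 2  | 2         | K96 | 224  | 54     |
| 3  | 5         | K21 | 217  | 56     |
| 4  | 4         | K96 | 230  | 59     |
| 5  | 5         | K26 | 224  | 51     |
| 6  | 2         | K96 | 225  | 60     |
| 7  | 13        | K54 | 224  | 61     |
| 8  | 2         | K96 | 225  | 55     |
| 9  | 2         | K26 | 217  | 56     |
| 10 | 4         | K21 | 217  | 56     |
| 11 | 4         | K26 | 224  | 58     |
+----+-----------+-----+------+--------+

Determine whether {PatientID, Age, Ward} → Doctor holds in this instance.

No

(PatientID=2, Age=K96, Ward=224): rows 1, 2 → Doctor takes values {53, 54} — violation
(PatientID=5, Age=K21, Ward=217): row 3 → Doctor = 56 ✓
(PatientID=4, Age=K96, Ward=230): row 4 → Doctor = 59 ✓
(PatientID=5, Age=K26, Ward=224): row 5 → Doctor = 51 ✓
(PatientID=2, Age=K96, Ward=225): rows 6, 8 → Doctor takes values {60, 55} — violation
(PatientID=13, Age=K54, Ward=224): row 7 → Doctor = 61 ✓
(PatientID=2, Age=K26, Ward=217): row 9 → Doctor = 56 ✓
(PatientID=4, Age=K21, Ward=217): row 10 → Doctor = 56 ✓
(PatientID=4, Age=K26, Ward=224): row 11 → Doctor = 58 ✓
Two rows agree on {PatientID, Age, Ward} but differ on Doctor, so {PatientID, Age, Ward} → Doctor does not hold.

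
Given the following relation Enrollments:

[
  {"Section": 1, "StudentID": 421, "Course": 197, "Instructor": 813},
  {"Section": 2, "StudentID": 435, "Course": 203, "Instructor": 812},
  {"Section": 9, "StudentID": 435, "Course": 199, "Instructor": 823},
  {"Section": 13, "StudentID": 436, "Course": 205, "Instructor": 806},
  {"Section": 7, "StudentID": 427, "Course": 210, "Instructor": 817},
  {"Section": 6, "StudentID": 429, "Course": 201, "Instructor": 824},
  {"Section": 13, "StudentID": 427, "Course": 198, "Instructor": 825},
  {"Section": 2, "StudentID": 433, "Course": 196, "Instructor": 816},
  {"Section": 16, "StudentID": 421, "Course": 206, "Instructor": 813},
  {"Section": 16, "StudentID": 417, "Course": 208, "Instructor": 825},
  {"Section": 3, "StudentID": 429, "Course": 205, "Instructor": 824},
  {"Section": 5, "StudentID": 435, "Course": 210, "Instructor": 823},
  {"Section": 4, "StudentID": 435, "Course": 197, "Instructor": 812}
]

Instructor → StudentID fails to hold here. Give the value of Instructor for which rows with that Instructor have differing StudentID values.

825

Instructor=813: 2 rows → StudentID = 421, 421 ✓
Instructor=812: 2 rows → StudentID = 435, 435 ✓
Instructor=823: 2 rows → StudentID = 435, 435 ✓
Instructor=806: 1 row → StudentID = 436 ✓
Instructor=817: 1 row → StudentID = 427 ✓
Instructor=824: 2 rows → StudentID = 429, 429 ✓
Instructor=825: 2 rows → StudentID takes values {427, 417} — violation
Instructor=816: 1 row → StudentID = 433 ✓
The only Instructor value with inconsistent StudentID is Instructor=825.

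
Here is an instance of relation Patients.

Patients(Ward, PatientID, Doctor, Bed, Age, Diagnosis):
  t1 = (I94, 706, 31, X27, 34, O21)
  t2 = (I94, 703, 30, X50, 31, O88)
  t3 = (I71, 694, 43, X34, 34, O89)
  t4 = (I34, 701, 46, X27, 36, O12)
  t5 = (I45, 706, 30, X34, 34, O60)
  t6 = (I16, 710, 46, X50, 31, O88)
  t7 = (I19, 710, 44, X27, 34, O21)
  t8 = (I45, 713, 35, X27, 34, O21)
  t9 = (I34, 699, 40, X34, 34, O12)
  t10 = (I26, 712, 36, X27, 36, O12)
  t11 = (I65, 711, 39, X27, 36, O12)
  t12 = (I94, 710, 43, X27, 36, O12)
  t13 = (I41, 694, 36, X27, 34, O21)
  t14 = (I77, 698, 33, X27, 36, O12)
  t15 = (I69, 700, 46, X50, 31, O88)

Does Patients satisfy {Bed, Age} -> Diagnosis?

(Bed=X27, Age=34): rows 1, 7, 8, 13 → Diagnosis = O21, O21, O21, O21 ✓
(Bed=X50, Age=31): rows 2, 6, 15 → Diagnosis = O88, O88, O88 ✓
(Bed=X34, Age=34): rows 3, 5, 9 → Diagnosis takes values {O89, O60, O12} — violation
(Bed=X27, Age=36): rows 4, 10, 11, 12, 14 → Diagnosis = O12, O12, O12, O12, O12 ✓
Two rows agree on {Bed, Age} but differ on Diagnosis, so {Bed, Age} -> Diagnosis does not hold.

No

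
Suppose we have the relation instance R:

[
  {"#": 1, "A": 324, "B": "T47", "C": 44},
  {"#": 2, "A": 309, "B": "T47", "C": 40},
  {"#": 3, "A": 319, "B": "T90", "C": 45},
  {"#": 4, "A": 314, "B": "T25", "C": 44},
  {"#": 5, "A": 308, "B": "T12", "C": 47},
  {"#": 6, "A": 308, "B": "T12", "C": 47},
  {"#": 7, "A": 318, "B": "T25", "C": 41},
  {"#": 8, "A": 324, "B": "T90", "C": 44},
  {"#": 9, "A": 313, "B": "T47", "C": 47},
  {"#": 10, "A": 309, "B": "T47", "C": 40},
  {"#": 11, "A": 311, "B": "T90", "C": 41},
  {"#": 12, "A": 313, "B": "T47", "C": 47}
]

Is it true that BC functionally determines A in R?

Yes

(B=T47, C=44): row 1 → A = 324 ✓
(B=T47, C=40): rows 2, 10 → A = 309, 309 ✓
(B=T90, C=45): row 3 → A = 319 ✓
(B=T25, C=44): row 4 → A = 314 ✓
(B=T12, C=47): rows 5, 6 → A = 308, 308 ✓
(B=T25, C=41): row 7 → A = 318 ✓
(B=T90, C=44): row 8 → A = 324 ✓
(B=T47, C=47): rows 9, 12 → A = 313, 313 ✓
(B=T90, C=41): row 11 → A = 311 ✓
Every BC value is associated with a single A value, so BC → A holds.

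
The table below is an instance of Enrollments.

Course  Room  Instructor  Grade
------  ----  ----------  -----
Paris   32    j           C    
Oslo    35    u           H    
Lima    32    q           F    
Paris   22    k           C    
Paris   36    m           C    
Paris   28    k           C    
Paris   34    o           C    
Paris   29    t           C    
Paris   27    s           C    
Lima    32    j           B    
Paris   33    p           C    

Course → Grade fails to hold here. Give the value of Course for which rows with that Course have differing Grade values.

Course=Paris: 8 rows → Grade = C, C, C, C, C, C, C, C ✓
Course=Oslo: 1 row → Grade = H ✓
Course=Lima: 2 rows → Grade takes values {F, B} — violation
The only Course value with inconsistent Grade is Course=Lima.

Lima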